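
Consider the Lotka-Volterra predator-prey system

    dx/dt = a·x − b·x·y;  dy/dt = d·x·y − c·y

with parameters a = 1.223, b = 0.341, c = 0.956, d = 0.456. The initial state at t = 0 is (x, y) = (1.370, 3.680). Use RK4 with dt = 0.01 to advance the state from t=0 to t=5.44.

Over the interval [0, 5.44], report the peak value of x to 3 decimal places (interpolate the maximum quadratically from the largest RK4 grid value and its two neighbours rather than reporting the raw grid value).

max x = 3.046

t=0.000: state=(1.370, 3.680)
step 1 (dt=0.01): k1=(-0.044, -1.219), k2=(-0.041, -1.217), k3=(-0.041, -1.217), k4=(-0.038, -1.216); state += dt/6·(k1+2k2+2k3+k4)
t=0.010: state=(1.370, 3.668)
t=0.020: state=(1.369, 3.656)
t=0.030: state=(1.369, 3.644)
continuing one RK4 step at a time; state shown every 20 steps (Δt=0.2):
t=0.200: state=(1.372, 3.444)
t=0.400: state=(1.396, 3.227)
t=0.600: state=(1.441, 3.033)
t=0.800: state=(1.505, 2.865)
t=1.000: state=(1.589, 2.724)
t=1.200: state=(1.692, 2.613)
t=1.400: state=(1.813, 2.532)
t=1.600: state=(1.952, 2.483)
t=1.800: state=(2.106, 2.467)
t=2.000: state=(2.272, 2.488)
t=2.200: state=(2.444, 2.548)
t=2.400: state=(2.615, 2.651)
t=2.600: state=(2.774, 2.800)
t=2.800: state=(2.908, 2.997)
t=3.000: state=(3.003, 3.243)
t=3.200: state=(3.045, 3.531)
t=3.400: state=(3.024, 3.848)
t=3.600: state=(2.938, 4.173)
t=3.800: state=(2.793, 4.478)
t=4.000: state=(2.604, 4.732)
t=4.200: state=(2.393, 4.909)
t=4.400: state=(2.179, 4.995)
t=4.600: state=(1.979, 4.986)
t=4.800: state=(1.804, 4.893)
t=5.000: state=(1.659, 4.731)
t=5.200: state=(1.545, 4.521)
t=5.400: state=(1.461, 4.282)
t=5.440: state=(1.448, 4.232)
largest grid value and its neighbours: x(3.230)=3.04607, x(3.240)=3.04609, x(3.250)=3.04595
parabola through these three points peaks at t≈3.236 with x≈3.04610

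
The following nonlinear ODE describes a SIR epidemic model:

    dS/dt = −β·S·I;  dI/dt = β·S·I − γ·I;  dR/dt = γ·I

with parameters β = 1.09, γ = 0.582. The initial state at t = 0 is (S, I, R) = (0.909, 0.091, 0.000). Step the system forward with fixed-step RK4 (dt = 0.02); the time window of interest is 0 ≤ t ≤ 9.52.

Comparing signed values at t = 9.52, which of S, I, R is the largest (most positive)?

t=0.000: state=(0.909, 0.091, 0.000)
step 1 (dt=0.02): k1=(-0.090, 0.037, 0.053), k2=(-0.090, 0.037, 0.053), k3=(-0.090, 0.037, 0.053), k4=(-0.091, 0.037, 0.053); state += dt/6·(k1+2k2+2k3+k4)
t=0.020: state=(0.907, 0.092, 0.001)
t=0.040: state=(0.905, 0.092, 0.002)
t=0.060: state=(0.904, 0.093, 0.003)
continuing one RK4 step at a time; state shown every 25 steps (Δt=0.5):
t=0.500: state=(0.861, 0.110, 0.029)
t=1.000: state=(0.806, 0.130, 0.064)
t=1.500: state=(0.747, 0.148, 0.105)
t=2.000: state=(0.686, 0.164, 0.150)
t=2.500: state=(0.626, 0.175, 0.199)
t=3.000: state=(0.568, 0.181, 0.251)
t=3.500: state=(0.514, 0.182, 0.304)
t=4.000: state=(0.466, 0.177, 0.357)
t=4.500: state=(0.424, 0.169, 0.407)
t=5.000: state=(0.388, 0.157, 0.455)
t=5.500: state=(0.357, 0.144, 0.498)
t=6.000: state=(0.332, 0.130, 0.538)
t=6.500: state=(0.310, 0.116, 0.574)
t=7.000: state=(0.292, 0.102, 0.606)
t=7.500: state=(0.278, 0.089, 0.634)
t=8.000: state=(0.265, 0.077, 0.658)
t=8.500: state=(0.255, 0.066, 0.679)
t=9.000: state=(0.247, 0.057, 0.696)
t=9.500: state=(0.240, 0.049, 0.712)
t=9.520: state=(0.239, 0.048, 0.712)
compare at T: S=0.239, I=0.048, R=0.712

largest component: R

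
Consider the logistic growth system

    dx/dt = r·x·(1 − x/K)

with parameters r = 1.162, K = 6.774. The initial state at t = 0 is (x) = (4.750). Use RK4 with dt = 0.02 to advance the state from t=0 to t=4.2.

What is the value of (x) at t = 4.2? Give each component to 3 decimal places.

(x) = (6.752)

t=0.000: state=(4.750)
step 1 (dt=0.02): k1=(1.649), k2=(1.641), k3=(1.641), k4=(1.634); state += dt/6·(k1+2k2+2k3+k4)
t=0.020: state=(4.783)
t=0.040: state=(4.815)
t=0.060: state=(4.848)
continuing one RK4 step at a time; state shown every 10 steps (Δt=0.2):
t=0.200: state=(5.064)
t=0.400: state=(5.344)
t=0.600: state=(5.588)
t=0.800: state=(5.799)
t=1.000: state=(5.977)
t=1.200: state=(6.127)
t=1.400: state=(6.250)
t=1.600: state=(6.352)
t=1.800: state=(6.435)
t=2.000: state=(6.503)
t=2.200: state=(6.557)
t=2.400: state=(6.601)
t=2.600: state=(6.636)
t=2.800: state=(6.664)
t=3.000: state=(6.687)
t=3.200: state=(6.705)
t=3.400: state=(6.719)
t=3.600: state=(6.730)
t=3.800: state=(6.739)
t=4.000: state=(6.746)
t=4.200: state=(6.752)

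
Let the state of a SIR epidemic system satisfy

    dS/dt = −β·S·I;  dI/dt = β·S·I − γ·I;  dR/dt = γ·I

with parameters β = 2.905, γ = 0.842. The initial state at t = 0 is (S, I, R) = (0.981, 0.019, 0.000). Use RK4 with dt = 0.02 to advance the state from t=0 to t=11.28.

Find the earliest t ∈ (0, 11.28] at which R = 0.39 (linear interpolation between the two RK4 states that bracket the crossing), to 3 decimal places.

t = 2.499

t=0.000: state=(0.981, 0.019, 0.000)
step 1 (dt=0.02): k1=(-0.054, 0.038, 0.016), k2=(-0.055, 0.039, 0.016), k3=(-0.055, 0.039, 0.016), k4=(-0.056, 0.040, 0.017); state += dt/6·(k1+2k2+2k3+k4)
t=0.020: state=(0.980, 0.020, 0.000)
t=0.040: state=(0.979, 0.021, 0.001)
t=0.060: state=(0.978, 0.021, 0.001)
continuing one RK4 step at a time; state shown every 25 steps (Δt=0.5):
t=0.500: state=(0.936, 0.050, 0.014)
t=1.000: state=(0.831, 0.121, 0.048)
t=1.500: state=(0.645, 0.233, 0.122)
t=2.000: state=(0.425, 0.333, 0.243)
t=2.480: state=(0.261, 0.355, 0.384)
next step: t=2.500: state=(0.255, 0.355, 0.390) — R has crossed 0.39
linear interpolation between t=2.480 (0.38430) and t=2.500 (0.39027) → t≈2.499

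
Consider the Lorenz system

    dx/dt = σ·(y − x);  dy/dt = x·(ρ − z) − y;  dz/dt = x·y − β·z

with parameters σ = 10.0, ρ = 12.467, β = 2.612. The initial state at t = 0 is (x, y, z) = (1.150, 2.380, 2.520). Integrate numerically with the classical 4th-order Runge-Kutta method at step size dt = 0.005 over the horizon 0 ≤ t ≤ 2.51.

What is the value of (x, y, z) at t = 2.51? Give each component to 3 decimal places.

(x, y, z) = (7.494, 7.198, 13.763)

t=0.000: state=(1.150, 2.380, 2.520)
step 1 (dt=0.005): k1=(12.300, 9.059, -3.845), k2=(12.219, 9.354, -3.720), k3=(12.228, 9.351, -3.721), k4=(12.156, 9.643, -3.595); state += dt/6·(k1+2k2+2k3+k4)
t=0.005: state=(1.211, 2.427, 2.501)
t=0.010: state=(1.272, 2.476, 2.484)
t=0.015: state=(1.332, 2.529, 2.468)
continuing one RK4 step at a time; state shown every 20 steps (Δt=0.1):
t=0.100: state=(2.410, 3.848, 2.435)
t=0.200: state=(4.224, 6.473, 3.392)
t=0.300: state=(6.881, 9.808, 6.696)
t=0.400: state=(9.372, 10.877, 13.035)
t=0.500: state=(9.020, 6.803, 17.644)
t=0.600: state=(5.905, 2.554, 16.551)
t=0.700: state=(3.171, 1.193, 13.409)
t=0.800: state=(1.883, 1.178, 10.565)
t=0.900: state=(1.561, 1.548, 8.333)
t=1.000: state=(1.770, 2.183, 6.685)
t=1.100: state=(2.387, 3.222, 5.639)
t=1.200: state=(3.482, 4.859, 5.387)
t=1.300: state=(5.158, 7.108, 6.450)
t=1.400: state=(7.191, 9.114, 9.514)
t=1.500: state=(8.454, 8.776, 13.798)
t=1.600: state=(7.632, 5.822, 15.944)
t=1.700: state=(5.475, 3.307, 14.832)
t=1.800: state=(3.716, 2.441, 12.515)
t=1.900: state=(2.912, 2.533, 10.329)
t=2.000: state=(2.864, 3.111, 8.653)
t=2.100: state=(3.363, 4.105, 7.643)
t=2.200: state=(4.334, 5.523, 7.519)
t=2.300: state=(5.682, 7.127, 8.617)
t=2.400: state=(7.012, 8.078, 11.004)
t=2.500: state=(7.516, 7.361, 13.573)
t=2.510: state=(7.494, 7.198, 13.763)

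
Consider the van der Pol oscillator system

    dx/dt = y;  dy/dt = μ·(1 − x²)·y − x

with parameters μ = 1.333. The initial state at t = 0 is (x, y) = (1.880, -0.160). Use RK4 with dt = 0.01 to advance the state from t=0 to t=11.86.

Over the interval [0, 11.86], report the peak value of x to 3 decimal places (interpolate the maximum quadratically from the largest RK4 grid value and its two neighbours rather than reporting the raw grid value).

max x = 2.013

t=0.000: state=(1.880, -0.160)
step 1 (dt=0.01): k1=(-0.160, -1.339), k2=(-0.167, -1.317), k3=(-0.167, -1.317), k4=(-0.173, -1.295); state += dt/6·(k1+2k2+2k3+k4)
t=0.010: state=(1.878, -0.173)
t=0.020: state=(1.877, -0.186)
t=0.030: state=(1.875, -0.198)
continuing one RK4 step at a time; state shown every 50 steps (Δt=0.5):
t=0.500: state=(1.693, -0.514)
t=1.000: state=(1.386, -0.723)
t=1.500: state=(0.944, -1.094)
t=2.000: state=(0.202, -2.018)
t=2.500: state=(-1.135, -2.936)
t=3.000: state=(-1.984, -0.410)
t=3.500: state=(-1.930, 0.382)
t=4.000: state=(-1.690, 0.560)
t=4.500: state=(-1.367, 0.749)
t=5.000: state=(-0.910, 1.135)
t=5.500: state=(-0.135, 2.115)
t=6.000: state=(1.231, 2.851)
t=6.500: state=(1.997, 0.297)
t=7.000: state=(1.919, -0.399)
t=7.500: state=(1.673, -0.570)
t=8.000: state=(1.344, -0.765)
t=8.500: state=(0.874, -1.172)
t=9.000: state=(0.068, -2.207)
t=9.500: state=(-1.318, -2.740)
t=10.000: state=(-2.005, -0.204)
t=10.500: state=(-1.906, 0.413)
t=11.000: state=(-1.655, 0.580)
t=11.500: state=(-1.320, 0.781)
t=11.860: state=(-0.995, 1.050)
largest grid value and its neighbours: x(6.610)=2.01312, x(6.620)=2.01314, x(6.630)=2.01296
parabola through these three points peaks at t≈6.616 with x≈2.01315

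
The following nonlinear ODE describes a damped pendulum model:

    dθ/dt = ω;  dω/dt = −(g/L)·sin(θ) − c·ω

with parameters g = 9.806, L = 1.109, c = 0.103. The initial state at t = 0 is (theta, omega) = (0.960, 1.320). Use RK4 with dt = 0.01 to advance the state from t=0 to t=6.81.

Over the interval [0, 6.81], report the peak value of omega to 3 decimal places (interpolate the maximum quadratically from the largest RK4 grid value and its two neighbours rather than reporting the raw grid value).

max omega = 2.798

t=0.000: state=(0.960, 1.320)
step 1 (dt=0.01): k1=(1.320, -7.379), k2=(1.283, -7.409), k3=(1.283, -7.408), k4=(1.246, -7.436); state += dt/6·(k1+2k2+2k3+k4)
t=0.010: state=(0.973, 1.246)
t=0.020: state=(0.985, 1.171)
t=0.030: state=(0.996, 1.096)
continuing one RK4 step at a time; state shown every 25 steps (Δt=0.25):
t=0.250: state=(1.051, -0.601)
t=0.500: state=(0.679, -2.284)
t=0.750: state=(-0.007, -2.957)
t=1.000: state=(-0.671, -2.132)
t=1.250: state=(-0.998, -0.415)
t=1.500: state=(-0.871, 1.397)
t=1.750: state=(-0.346, 2.639)
t=2.000: state=(0.337, 2.576)
t=2.250: state=(0.835, 1.265)
t=2.500: state=(0.932, -0.504)
t=2.750: state=(0.602, -2.047)
t=3.000: state=(-0.012, -2.643)
t=3.250: state=(-0.604, -1.889)
t=3.500: state=(-0.888, -0.313)
t=3.750: state=(-0.754, 1.341)
t=4.000: state=(-0.266, 2.401)
t=4.250: state=(0.343, 2.248)
t=4.500: state=(0.765, 1.002)
t=4.750: state=(0.813, -0.624)
t=5.000: state=(0.477, -1.960)
t=5.250: state=(-0.087, -2.342)
t=5.500: state=(-0.592, -1.527)
t=5.750: state=(-0.795, -0.044)
t=6.000: state=(-0.616, 1.419)
t=6.250: state=(-0.141, 2.213)
t=6.500: state=(0.393, 1.867)
t=6.750: state=(0.717, 0.626)
t=6.810: state=(0.744, 0.268)
largest grid value and its neighbours: omega(1.850)=2.79560, omega(1.860)=2.79791, omega(1.870)=2.79775
parabola through these three points peaks at t≈1.864 with omega≈2.79815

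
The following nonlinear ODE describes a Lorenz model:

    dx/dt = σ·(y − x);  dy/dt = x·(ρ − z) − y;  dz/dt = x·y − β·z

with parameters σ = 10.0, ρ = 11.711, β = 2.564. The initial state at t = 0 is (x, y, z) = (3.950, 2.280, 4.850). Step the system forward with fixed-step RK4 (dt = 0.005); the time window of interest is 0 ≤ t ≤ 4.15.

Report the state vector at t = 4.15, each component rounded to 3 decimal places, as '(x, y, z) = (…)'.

(x, y, z) = (5.415, 5.736, 10.233)

t=0.000: state=(3.950, 2.280, 4.850)
step 1 (dt=0.005): k1=(-16.700, 24.821, -3.429), k2=(-15.662, 24.506, -3.260), k3=(-15.696, 24.523, -3.258), k4=(-14.689, 24.223, -3.092); state += dt/6·(k1+2k2+2k3+k4)
t=0.005: state=(3.872, 2.403, 4.834)
t=0.010: state=(3.803, 2.522, 4.819)
t=0.015: state=(3.743, 2.640, 4.806)
continuing one RK4 step at a time; state shown every 40 steps (Δt=0.2):
t=0.200: state=(4.980, 6.647, 5.893)
t=0.400: state=(8.028, 8.506, 12.488)
t=0.600: state=(5.613, 3.593, 14.190)
t=0.800: state=(2.982, 2.476, 10.167)
t=1.000: state=(3.123, 3.670, 7.448)
t=1.200: state=(4.979, 6.216, 7.645)
t=1.400: state=(7.037, 7.408, 11.676)
t=1.600: state=(5.777, 4.528, 13.206)
t=1.800: state=(3.883, 3.429, 10.596)
t=2.000: state=(3.936, 4.375, 8.602)
t=2.200: state=(5.334, 6.170, 9.053)
t=2.400: state=(6.435, 6.472, 11.678)
t=2.600: state=(5.457, 4.689, 12.234)
t=2.800: state=(4.338, 4.099, 10.474)
t=3.000: state=(4.527, 4.906, 9.300)
t=3.200: state=(5.529, 6.030, 9.975)
t=3.400: state=(5.981, 5.850, 11.571)
t=3.600: state=(5.229, 4.764, 11.553)
t=3.800: state=(4.633, 4.557, 10.370)
t=4.000: state=(4.907, 5.212, 9.808)
t=4.150: state=(5.415, 5.736, 10.233)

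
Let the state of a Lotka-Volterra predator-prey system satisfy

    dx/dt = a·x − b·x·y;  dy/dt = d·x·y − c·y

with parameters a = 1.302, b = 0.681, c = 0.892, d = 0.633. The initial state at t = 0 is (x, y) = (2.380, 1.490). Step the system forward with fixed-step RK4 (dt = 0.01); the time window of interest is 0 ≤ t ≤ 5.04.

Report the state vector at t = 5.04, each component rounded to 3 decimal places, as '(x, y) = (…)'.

(x, y) = (1.506, 1.070)

t=0.000: state=(2.380, 1.490)
step 1 (dt=0.01): k1=(0.684, 0.916), k2=(0.677, 0.922), k3=(0.677, 0.922), k4=(0.671, 0.928); state += dt/6·(k1+2k2+2k3+k4)
t=0.010: state=(2.387, 1.499)
t=0.020: state=(2.393, 1.509)
t=0.030: state=(2.400, 1.518)
continuing one RK4 step at a time; state shown every 20 steps (Δt=0.2):
t=0.200: state=(2.487, 1.697)
t=0.400: state=(2.518, 1.951)
t=0.600: state=(2.456, 2.239)
t=0.800: state=(2.303, 2.534)
t=1.000: state=(2.077, 2.798)
t=1.200: state=(1.814, 2.996)
t=1.400: state=(1.552, 3.101)
t=1.600: state=(1.318, 3.110)
t=1.800: state=(1.124, 3.035)
t=2.000: state=(0.973, 2.899)
t=2.200: state=(0.861, 2.723)
t=2.400: state=(0.781, 2.526)
t=2.600: state=(0.728, 2.325)
t=2.800: state=(0.698, 2.128)
t=3.000: state=(0.686, 1.943)
t=3.200: state=(0.691, 1.774)
t=3.400: state=(0.712, 1.621)
t=3.600: state=(0.748, 1.488)
t=3.800: state=(0.799, 1.372)
t=4.000: state=(0.865, 1.275)
t=4.200: state=(0.949, 1.197)
t=4.400: state=(1.051, 1.136)
t=4.600: state=(1.171, 1.094)
t=4.800: state=(1.312, 1.071)
t=5.000: state=(1.472, 1.068)
t=5.040: state=(1.506, 1.070)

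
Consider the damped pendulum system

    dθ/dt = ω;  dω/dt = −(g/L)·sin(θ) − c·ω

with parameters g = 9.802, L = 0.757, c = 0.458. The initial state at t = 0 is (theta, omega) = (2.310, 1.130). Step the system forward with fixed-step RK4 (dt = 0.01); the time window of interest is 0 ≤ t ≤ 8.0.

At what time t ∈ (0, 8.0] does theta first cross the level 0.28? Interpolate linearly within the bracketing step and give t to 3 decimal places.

t = 0.781

t=0.000: state=(2.310, 1.130)
step 1 (dt=0.01): k1=(1.130, -10.087), k2=(1.080, -10.014), k3=(1.080, -10.016), k4=(1.030, -9.946); state += dt/6·(k1+2k2+2k3+k4)
t=0.010: state=(2.321, 1.030)
t=0.020: state=(2.331, 0.931)
t=0.030: state=(2.339, 0.834)
continuing one RK4 step at a time; state shown every 50 steps (Δt=0.5):
t=0.500: state=(1.704, -3.709)
t=0.780: state=(0.286, -5.945)
next step: t=0.790: state=(0.226, -5.950) — theta has crossed 0.28
linear interpolation between t=0.780 (0.28573) and t=0.790 (0.22625) → t≈0.781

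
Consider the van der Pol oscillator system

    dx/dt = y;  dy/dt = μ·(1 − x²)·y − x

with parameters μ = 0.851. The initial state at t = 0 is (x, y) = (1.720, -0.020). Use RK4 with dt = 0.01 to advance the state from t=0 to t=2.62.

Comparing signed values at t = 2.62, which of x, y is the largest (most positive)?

t=0.000: state=(1.720, -0.020)
step 1 (dt=0.01): k1=(-0.020, -1.687), k2=(-0.028, -1.673), k3=(-0.028, -1.673), k4=(-0.037, -1.659); state += dt/6·(k1+2k2+2k3+k4)
t=0.010: state=(1.720, -0.037)
t=0.020: state=(1.719, -0.053)
t=0.030: state=(1.719, -0.069)
continuing one RK4 step at a time; state shown every 10 steps (Δt=0.1):
t=0.100: state=(1.710, -0.175)
t=0.200: state=(1.686, -0.306)
t=0.300: state=(1.649, -0.418)
t=0.400: state=(1.603, -0.515)
t=0.500: state=(1.547, -0.602)
t=0.600: state=(1.482, -0.683)
t=0.700: state=(1.410, -0.761)
t=0.800: state=(1.330, -0.838)
t=0.900: state=(1.243, -0.918)
t=1.000: state=(1.147, -1.002)
t=1.100: state=(1.042, -1.094)
t=1.200: state=(0.927, -1.196)
t=1.300: state=(0.802, -1.309)
t=1.400: state=(0.665, -1.436)
t=1.500: state=(0.515, -1.578)
t=1.600: state=(0.349, -1.736)
t=1.700: state=(0.167, -1.906)
t=1.800: state=(-0.032, -2.081)
t=1.900: state=(-0.249, -2.247)
t=2.000: state=(-0.481, -2.381)
t=2.100: state=(-0.723, -2.451)
t=2.200: state=(-0.968, -2.425)
t=2.300: state=(-1.204, -2.280)
t=2.400: state=(-1.420, -2.015)
t=2.500: state=(-1.604, -1.661)
t=2.600: state=(-1.751, -1.267)
t=2.620: state=(-1.775, -1.188)
compare at T: x=-1.775, y=-1.188

largest component: y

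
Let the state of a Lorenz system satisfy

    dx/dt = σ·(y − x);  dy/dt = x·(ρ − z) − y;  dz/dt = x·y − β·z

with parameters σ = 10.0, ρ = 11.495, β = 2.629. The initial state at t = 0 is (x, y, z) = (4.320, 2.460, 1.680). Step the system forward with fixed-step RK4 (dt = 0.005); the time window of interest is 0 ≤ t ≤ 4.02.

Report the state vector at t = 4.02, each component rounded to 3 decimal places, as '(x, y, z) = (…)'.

(x, y, z) = (4.780, 5.165, 9.298)

t=0.000: state=(4.320, 2.460, 1.680)
step 1 (dt=0.005): k1=(-18.600, 39.941, 6.210), k2=(-17.136, 39.318, 6.482), k3=(-17.189, 39.353, 6.483), k4=(-15.773, 38.763, 6.747); state += dt/6·(k1+2k2+2k3+k4)
t=0.005: state=(4.234, 2.657, 1.712)
t=0.010: state=(4.162, 2.848, 1.747)
t=0.015: state=(4.102, 3.034, 1.785)
continuing one RK4 step at a time; state shown every 40 steps (Δt=0.2):
t=0.200: state=(6.526, 9.032, 5.850)
t=0.400: state=(8.768, 7.163, 15.855)
t=0.600: state=(3.590, 1.580, 12.880)
t=0.800: state=(1.792, 1.694, 8.140)
t=1.000: state=(2.453, 3.178, 5.574)
t=1.200: state=(4.803, 6.423, 6.063)
t=1.400: state=(7.719, 8.300, 11.792)
t=1.600: state=(5.832, 4.025, 13.797)
t=1.800: state=(3.307, 2.767, 10.186)
t=2.000: state=(3.373, 3.882, 7.626)
t=2.200: state=(5.092, 6.208, 7.891)
t=2.400: state=(6.845, 7.105, 11.453)
t=2.600: state=(5.698, 4.624, 12.652)
t=2.800: state=(4.072, 3.687, 10.348)
t=3.000: state=(4.169, 4.590, 8.648)
t=3.200: state=(5.432, 6.144, 9.212)
t=3.400: state=(6.270, 6.229, 11.440)
t=3.600: state=(5.374, 4.732, 11.732)
t=3.800: state=(4.475, 4.306, 10.207)
t=4.000: state=(4.706, 5.059, 9.302)
t=4.020: state=(4.780, 5.165, 9.298)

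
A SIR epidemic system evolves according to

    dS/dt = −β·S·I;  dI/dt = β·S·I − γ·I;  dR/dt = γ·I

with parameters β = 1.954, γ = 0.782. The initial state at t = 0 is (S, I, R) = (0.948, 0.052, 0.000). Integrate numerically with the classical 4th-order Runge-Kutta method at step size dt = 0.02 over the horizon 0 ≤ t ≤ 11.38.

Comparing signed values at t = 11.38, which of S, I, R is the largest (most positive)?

t=0.000: state=(0.948, 0.052, 0.000)
step 1 (dt=0.02): k1=(-0.096, 0.056, 0.041), k2=(-0.097, 0.056, 0.041), k3=(-0.097, 0.056, 0.041), k4=(-0.098, 0.057, 0.042); state += dt/6·(k1+2k2+2k3+k4)
t=0.020: state=(0.946, 0.053, 0.001)
t=0.040: state=(0.944, 0.054, 0.002)
t=0.060: state=(0.942, 0.055, 0.003)
continuing one RK4 step at a time; state shown every 25 steps (Δt=0.5):
t=0.500: state=(0.887, 0.086, 0.027)
t=1.000: state=(0.797, 0.133, 0.069)
t=1.500: state=(0.682, 0.186, 0.132)
t=2.000: state=(0.556, 0.231, 0.214)
t=2.500: state=(0.438, 0.253, 0.309)
t=3.000: state=(0.342, 0.250, 0.408)
t=3.500: state=(0.270, 0.228, 0.502)
t=4.000: state=(0.220, 0.195, 0.585)
t=4.500: state=(0.185, 0.161, 0.654)
t=5.000: state=(0.160, 0.129, 0.711)
t=5.500: state=(0.143, 0.101, 0.756)
t=6.000: state=(0.132, 0.078, 0.790)
t=6.500: state=(0.123, 0.060, 0.817)
t=7.000: state=(0.117, 0.045, 0.838)
t=7.500: state=(0.112, 0.034, 0.853)
t=8.000: state=(0.109, 0.026, 0.865)
t=8.500: state=(0.107, 0.019, 0.874)
t=9.000: state=(0.105, 0.015, 0.880)
t=9.500: state=(0.104, 0.011, 0.885)
t=10.000: state=(0.103, 0.008, 0.889)
t=10.500: state=(0.102, 0.006, 0.892)
t=11.000: state=(0.102, 0.005, 0.894)
t=11.380: state=(0.101, 0.004, 0.895)
compare at T: S=0.101, I=0.004, R=0.895

largest component: R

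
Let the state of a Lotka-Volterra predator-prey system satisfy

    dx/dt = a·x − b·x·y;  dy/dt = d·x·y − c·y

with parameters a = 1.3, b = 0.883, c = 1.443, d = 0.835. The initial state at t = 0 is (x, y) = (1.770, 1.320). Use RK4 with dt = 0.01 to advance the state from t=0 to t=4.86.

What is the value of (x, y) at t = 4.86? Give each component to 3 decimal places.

t=0.000: state=(1.770, 1.320)
step 1 (dt=0.01): k1=(0.238, 0.046), k2=(0.238, 0.047), k3=(0.238, 0.047), k4=(0.238, 0.049); state += dt/6·(k1+2k2+2k3+k4)
t=0.010: state=(1.772, 1.320)
t=0.020: state=(1.775, 1.321)
t=0.030: state=(1.777, 1.322)
continuing one RK4 step at a time; state shown every 20 steps (Δt=0.2):
t=0.200: state=(1.816, 1.334)
t=0.400: state=(1.857, 1.359)
t=0.600: state=(1.889, 1.393)
t=0.800: state=(1.909, 1.433)
t=1.000: state=(1.915, 1.478)
t=1.200: state=(1.905, 1.524)
t=1.400: state=(1.881, 1.567)
t=1.600: state=(1.843, 1.603)
t=1.800: state=(1.797, 1.628)
t=2.000: state=(1.746, 1.640)
t=2.200: state=(1.695, 1.638)
t=2.400: state=(1.648, 1.622)
t=2.600: state=(1.609, 1.595)
t=2.800: state=(1.579, 1.560)
t=3.000: state=(1.561, 1.519)
t=3.200: state=(1.554, 1.476)
t=3.400: state=(1.559, 1.434)
t=3.600: state=(1.575, 1.395)
t=3.800: state=(1.601, 1.363)
t=4.000: state=(1.636, 1.338)
t=4.200: state=(1.678, 1.322)
t=4.400: state=(1.724, 1.316)
t=4.600: state=(1.772, 1.320)
t=4.800: state=(1.818, 1.335)
t=4.860: state=(1.831, 1.342)

(x, y) = (1.831, 1.342)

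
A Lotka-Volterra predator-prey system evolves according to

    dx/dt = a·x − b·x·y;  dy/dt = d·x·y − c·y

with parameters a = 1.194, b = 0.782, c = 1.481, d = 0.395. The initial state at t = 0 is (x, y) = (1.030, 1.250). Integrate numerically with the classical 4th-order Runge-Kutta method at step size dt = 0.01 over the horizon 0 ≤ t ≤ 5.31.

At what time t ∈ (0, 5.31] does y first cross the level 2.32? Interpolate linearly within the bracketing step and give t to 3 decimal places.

t=0.000: state=(1.030, 1.250)
step 1 (dt=0.01): k1=(0.223, -1.343), k2=(0.229, -1.335), k3=(0.229, -1.335), k4=(0.234, -1.327); state += dt/6·(k1+2k2+2k3+k4)
t=0.010: state=(1.032, 1.237)
t=0.020: state=(1.035, 1.223)
t=0.030: state=(1.037, 1.210)
continuing one RK4 step at a time; state shown every 20 steps (Δt=0.2):
t=0.200: state=(1.097, 1.011)
t=0.400: state=(1.207, 0.823)
t=0.600: state=(1.364, 0.677)
t=0.800: state=(1.572, 0.565)
t=1.000: state=(1.840, 0.481)
t=1.200: state=(2.178, 0.419)
t=1.400: state=(2.599, 0.376)
t=1.600: state=(3.119, 0.350)
t=1.800: state=(3.753, 0.341)
t=2.000: state=(4.515, 0.352)
t=2.200: state=(5.413, 0.387)
t=2.400: state=(6.437, 0.459)
t=2.600: state=(7.536, 0.592)
t=2.800: state=(8.575, 0.833)
t=3.000: state=(9.273, 1.259)
t=3.200: state=(9.194, 1.954)
t=3.280: state=(8.854, 2.309)
next step: t=3.290: state=(8.799, 2.356) — y has crossed 2.32
linear interpolation between t=3.280 (2.30947) and t=3.290 (2.35626) → t≈3.282

t = 3.282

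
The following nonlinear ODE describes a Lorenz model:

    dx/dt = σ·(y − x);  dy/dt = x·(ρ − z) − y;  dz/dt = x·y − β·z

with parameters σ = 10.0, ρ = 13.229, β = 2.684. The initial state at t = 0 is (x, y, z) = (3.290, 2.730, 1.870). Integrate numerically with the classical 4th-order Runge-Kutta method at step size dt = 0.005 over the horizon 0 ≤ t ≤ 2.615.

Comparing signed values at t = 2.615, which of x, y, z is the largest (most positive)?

largest component: z

t=0.000: state=(3.290, 2.730, 1.870)
step 1 (dt=0.005): k1=(-5.600, 34.641, 3.963), k2=(-4.594, 34.363, 4.182), k3=(-4.626, 34.390, 4.185), k4=(-3.649, 34.138, 4.405); state += dt/6·(k1+2k2+2k3+k4)
t=0.005: state=(3.267, 2.902, 1.891)
t=0.010: state=(3.253, 3.072, 1.914)
t=0.015: state=(3.249, 3.239, 1.939)
continuing one RK4 step at a time; state shown every 20 steps (Δt=0.1):
t=0.100: state=(4.178, 6.155, 2.851)
t=0.200: state=(6.886, 10.142, 6.215)
t=0.300: state=(9.877, 11.919, 13.422)
t=0.400: state=(9.721, 7.255, 19.137)
t=0.500: state=(6.110, 2.210, 17.772)
t=0.600: state=(2.989, 0.793, 14.095)
t=0.700: state=(1.592, 0.849, 10.921)
t=0.800: state=(1.253, 1.229, 8.472)
t=0.900: state=(1.444, 1.833, 6.655)
t=1.000: state=(2.033, 2.842, 5.441)
t=1.100: state=(3.123, 4.530, 4.992)
t=1.200: state=(4.910, 7.082, 5.880)
t=1.300: state=(7.325, 9.787, 9.161)
t=1.400: state=(9.139, 9.877, 14.532)
t=1.500: state=(8.353, 6.192, 17.530)
t=1.600: state=(5.687, 2.997, 16.122)
t=1.700: state=(3.547, 2.041, 13.264)
t=1.800: state=(2.622, 2.204, 10.681)
t=1.900: state=(2.578, 2.864, 8.727)
t=2.000: state=(3.145, 3.988, 7.522)
t=2.100: state=(4.269, 5.674, 7.324)
t=2.200: state=(5.908, 7.715, 8.634)
t=2.300: state=(7.605, 8.980, 11.720)
t=2.400: state=(8.206, 7.884, 15.056)
t=2.500: state=(7.045, 5.270, 15.956)
t=2.600: state=(5.205, 3.528, 14.481)
t=2.615: state=(4.962, 3.392, 14.168)
compare at T: x=4.962, y=3.392, z=14.168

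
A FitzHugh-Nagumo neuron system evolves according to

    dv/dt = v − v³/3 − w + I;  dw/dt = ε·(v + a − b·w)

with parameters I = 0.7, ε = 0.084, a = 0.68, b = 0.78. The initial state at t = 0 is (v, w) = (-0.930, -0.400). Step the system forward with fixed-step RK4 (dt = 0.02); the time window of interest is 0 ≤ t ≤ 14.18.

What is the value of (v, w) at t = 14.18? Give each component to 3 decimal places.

(v, w) = (1.153, 1.459)

t=0.000: state=(-0.930, -0.400)
step 1 (dt=0.02): k1=(0.438, 0.005), k2=(0.439, 0.006), k3=(0.439, 0.006), k4=(0.439, 0.006); state += dt/6·(k1+2k2+2k3+k4)
t=0.020: state=(-0.921, -0.400)
t=0.040: state=(-0.912, -0.400)
t=0.060: state=(-0.904, -0.400)
continuing one RK4 step at a time; state shown every 25 steps (Δt=0.5):
t=0.500: state=(-0.697, -0.393)
t=1.000: state=(-0.403, -0.375)
t=1.500: state=(0.029, -0.343)
t=2.000: state=(0.696, -0.290)
t=2.500: state=(1.472, -0.207)
t=3.000: state=(1.896, -0.101)
t=3.500: state=(1.993, 0.011)
t=4.000: state=(1.986, 0.121)
t=4.500: state=(1.957, 0.227)
t=5.000: state=(1.922, 0.328)
t=5.500: state=(1.885, 0.424)
t=6.000: state=(1.849, 0.516)
t=6.500: state=(1.812, 0.603)
t=7.000: state=(1.775, 0.686)
t=7.500: state=(1.737, 0.764)
t=8.000: state=(1.700, 0.839)
t=8.500: state=(1.662, 0.909)
t=9.000: state=(1.623, 0.976)
t=9.500: state=(1.584, 1.039)
t=10.000: state=(1.544, 1.098)
t=10.500: state=(1.503, 1.154)
t=11.000: state=(1.461, 1.206)
t=11.500: state=(1.418, 1.254)
t=12.000: state=(1.374, 1.300)
t=12.500: state=(1.328, 1.342)
t=13.000: state=(1.279, 1.381)
t=13.500: state=(1.228, 1.416)
t=14.000: state=(1.174, 1.448)
t=14.180: state=(1.153, 1.459)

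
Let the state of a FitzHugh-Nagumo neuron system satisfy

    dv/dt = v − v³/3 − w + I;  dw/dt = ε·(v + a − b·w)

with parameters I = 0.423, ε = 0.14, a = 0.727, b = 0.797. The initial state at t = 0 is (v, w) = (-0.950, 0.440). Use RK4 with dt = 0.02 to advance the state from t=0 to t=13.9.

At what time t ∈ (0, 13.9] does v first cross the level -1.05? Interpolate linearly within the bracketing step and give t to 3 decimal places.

t=0.000: state=(-0.950, 0.440)
step 1 (dt=0.02): k1=(-0.681, -0.080), k2=(-0.681, -0.081), k3=(-0.681, -0.081), k4=(-0.681, -0.082); state += dt/6·(k1+2k2+2k3+k4)
t=0.020: state=(-0.964, 0.438)
t=0.040: state=(-0.977, 0.437)
t=0.060: state=(-0.991, 0.435)
t=0.140: state=(-1.045, 0.428)
next step: t=0.160: state=(-1.058, 0.426) — v has crossed -1.05
linear interpolation between t=0.140 (-1.04478) and t=0.160 (-1.05814) → t≈0.148

t = 0.148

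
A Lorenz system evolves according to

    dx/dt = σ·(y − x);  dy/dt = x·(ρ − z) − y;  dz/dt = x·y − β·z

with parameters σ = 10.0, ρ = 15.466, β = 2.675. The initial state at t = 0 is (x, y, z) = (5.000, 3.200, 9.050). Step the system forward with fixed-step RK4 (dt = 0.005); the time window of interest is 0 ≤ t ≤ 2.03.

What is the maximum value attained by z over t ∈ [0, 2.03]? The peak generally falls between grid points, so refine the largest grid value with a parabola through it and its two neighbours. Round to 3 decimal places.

max z = 18.901

t=0.000: state=(5.000, 3.200, 9.050)
step 1 (dt=0.005): k1=(-18.000, 28.880, -8.209), k2=(-16.828, 28.621, -7.940), k3=(-16.864, 28.637, -7.936), k4=(-15.725, 28.391, -7.669); state += dt/6·(k1+2k2+2k3+k4)
t=0.005: state=(4.916, 3.343, 9.010)
t=0.010: state=(4.843, 3.484, 8.973)
t=0.015: state=(4.780, 3.623, 8.939)
continuing one RK4 step at a time; state shown every 20 steps (Δt=0.1):
t=0.100: state=(4.852, 5.862, 8.823)
t=0.200: state=(6.470, 8.503, 10.355)
t=0.300: state=(8.433, 9.998, 14.218)
t=0.400: state=(8.947, 8.228, 18.179)
t=0.500: state=(7.237, 4.905, 18.586)
t=0.600: state=(5.033, 3.207, 16.290)
t=0.700: state=(3.784, 3.104, 13.618)
t=0.800: state=(3.588, 3.831, 11.506)
t=0.900: state=(4.204, 5.172, 10.325)
t=1.000: state=(5.487, 7.049, 10.510)
t=1.100: state=(7.165, 8.810, 12.546)
t=1.200: state=(8.360, 8.879, 15.865)
t=1.300: state=(7.970, 6.735, 17.887)
t=1.400: state=(6.325, 4.548, 17.168)
t=1.500: state=(4.832, 3.733, 15.078)
t=1.600: state=(4.190, 3.989, 13.012)
t=1.700: state=(4.374, 4.915, 11.600)
t=1.800: state=(5.217, 6.329, 11.237)
t=1.900: state=(6.492, 7.842, 12.288)
t=2.000: state=(7.656, 8.474, 14.610)
t=2.030: state=(7.852, 8.331, 15.367)
largest grid value and its neighbours: z(0.455)=18.89886, z(0.460)=18.90032, z(0.465)=18.89192
parabola through these three points peaks at t≈0.458 with z≈18.90093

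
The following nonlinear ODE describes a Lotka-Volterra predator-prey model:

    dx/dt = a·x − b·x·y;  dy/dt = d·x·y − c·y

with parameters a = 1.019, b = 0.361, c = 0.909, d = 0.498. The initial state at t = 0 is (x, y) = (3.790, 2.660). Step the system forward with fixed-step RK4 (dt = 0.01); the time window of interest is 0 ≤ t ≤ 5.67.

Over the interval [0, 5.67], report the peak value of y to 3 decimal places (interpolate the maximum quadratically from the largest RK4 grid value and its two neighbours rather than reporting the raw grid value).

max y = 5.664

t=0.000: state=(3.790, 2.660)
step 1 (dt=0.01): k1=(0.223, 2.603), k2=(0.205, 2.617), k3=(0.205, 2.617), k4=(0.187, 2.631); state += dt/6·(k1+2k2+2k3+k4)
t=0.010: state=(3.792, 2.686)
t=0.020: state=(3.794, 2.713)
t=0.030: state=(3.795, 2.739)
continuing one RK4 step at a time; state shown every 20 steps (Δt=0.2):
t=0.200: state=(3.758, 3.234)
t=0.400: state=(3.564, 3.888)
t=0.600: state=(3.222, 4.550)
t=0.800: state=(2.784, 5.119)
t=1.000: state=(2.323, 5.503)
t=1.200: state=(1.901, 5.660)
t=1.400: state=(1.550, 5.600)
t=1.600: state=(1.278, 5.372)
t=1.800: state=(1.076, 5.033)
t=2.000: state=(0.930, 4.636)
t=2.200: state=(0.828, 4.217)
t=2.400: state=(0.760, 3.805)
t=2.600: state=(0.718, 3.414)
t=2.800: state=(0.698, 3.054)
t=3.000: state=(0.694, 2.729)
t=3.200: state=(0.706, 2.439)
t=3.400: state=(0.733, 2.185)
t=3.600: state=(0.774, 1.963)
t=3.800: state=(0.829, 1.773)
t=4.000: state=(0.900, 1.611)
t=4.200: state=(0.987, 1.475)
t=4.400: state=(1.093, 1.364)
t=4.600: state=(1.218, 1.276)
t=4.800: state=(1.366, 1.209)
t=5.000: state=(1.537, 1.165)
t=5.200: state=(1.734, 1.143)
t=5.400: state=(1.958, 1.145)
t=5.600: state=(2.208, 1.175)
t=5.670: state=(2.301, 1.192)
largest grid value and its neighbours: y(1.230)=5.66379, y(1.240)=5.66403, y(1.250)=5.66374
parabola through these three points peaks at t≈1.240 with y≈5.66403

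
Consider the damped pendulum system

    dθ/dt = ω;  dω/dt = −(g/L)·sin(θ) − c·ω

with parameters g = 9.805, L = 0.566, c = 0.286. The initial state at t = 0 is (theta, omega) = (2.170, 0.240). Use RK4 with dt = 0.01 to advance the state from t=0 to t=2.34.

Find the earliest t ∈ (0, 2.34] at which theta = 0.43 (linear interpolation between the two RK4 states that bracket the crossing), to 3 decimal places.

t=0.000: state=(2.170, 0.240)
step 1 (dt=0.01): k1=(0.240, -14.374), k2=(0.168, -14.342), k3=(0.168, -14.345), k4=(0.097, -14.316); state += dt/6·(k1+2k2+2k3+k4)
t=0.010: state=(2.172, 0.097)
t=0.020: state=(2.172, -0.046)
t=0.030: state=(2.171, -0.189)
continuing one RK4 step at a time; state shown every 10 steps (Δt=0.1):
t=0.100: state=(2.123, -1.188)
t=0.200: state=(1.930, -2.677)
t=0.300: state=(1.584, -4.267)
t=0.400: state=(1.079, -5.793)
t=0.500: state=(0.442, -6.795)
next step: t=0.510: state=(0.374, -6.844) — theta has crossed 0.43
linear interpolation between t=0.500 (0.44239) and t=0.510 (0.37418) → t≈0.502

t = 0.502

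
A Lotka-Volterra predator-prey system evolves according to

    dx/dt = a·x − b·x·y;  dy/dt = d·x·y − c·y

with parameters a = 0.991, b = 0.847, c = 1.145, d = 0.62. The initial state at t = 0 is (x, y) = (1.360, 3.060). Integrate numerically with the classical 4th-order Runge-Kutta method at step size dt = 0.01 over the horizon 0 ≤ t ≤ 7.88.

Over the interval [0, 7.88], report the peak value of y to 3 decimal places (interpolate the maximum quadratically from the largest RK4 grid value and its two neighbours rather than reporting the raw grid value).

max y = 3.152

t=0.000: state=(1.360, 3.060)
step 1 (dt=0.01): k1=(-2.177, -0.924), k2=(-2.154, -0.943), k3=(-2.154, -0.942), k4=(-2.132, -0.961); state += dt/6·(k1+2k2+2k3+k4)
t=0.010: state=(1.338, 3.051)
t=0.020: state=(1.317, 3.041)
t=0.030: state=(1.297, 3.031)
continuing one RK4 step at a time; state shown every 50 steps (Δt=0.5):
t=0.500: state=(0.704, 2.332)
t=1.000: state=(0.508, 1.577)
t=1.500: state=(0.483, 1.035)
t=2.000: state=(0.555, 0.684)
t=2.500: state=(0.716, 0.469)
t=3.000: state=(0.992, 0.343)
t=3.500: state=(1.429, 0.280)
t=4.000: state=(2.092, 0.271)
t=4.500: state=(3.030, 0.336)
t=5.000: state=(4.140, 0.576)
t=5.500: state=(4.673, 1.318)
t=6.000: state=(3.295, 2.688)
t=6.500: state=(1.497, 3.108)
t=7.000: state=(0.748, 2.430)
t=7.500: state=(0.520, 1.656)
t=7.880: state=(0.480, 1.204)
largest grid value and its neighbours: y(6.360)=3.15131, y(6.370)=3.15186, y(6.380)=3.15180
parabola through these three points peaks at t≈6.374 with y≈3.15191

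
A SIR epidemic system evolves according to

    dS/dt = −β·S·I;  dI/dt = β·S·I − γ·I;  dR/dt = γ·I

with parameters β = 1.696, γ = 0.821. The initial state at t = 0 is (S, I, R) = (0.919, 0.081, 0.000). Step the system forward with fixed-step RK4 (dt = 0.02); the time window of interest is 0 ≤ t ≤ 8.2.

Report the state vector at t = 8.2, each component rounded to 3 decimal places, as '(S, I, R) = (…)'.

(S, I, R) = (0.175, 0.022, 0.803)

t=0.000: state=(0.919, 0.081, 0.000)
step 1 (dt=0.02): k1=(-0.126, 0.060, 0.067), k2=(-0.127, 0.060, 0.067), k3=(-0.127, 0.060, 0.067), k4=(-0.128, 0.060, 0.067); state += dt/6·(k1+2k2+2k3+k4)
t=0.020: state=(0.916, 0.082, 0.001)
t=0.040: state=(0.914, 0.083, 0.003)
t=0.060: state=(0.911, 0.085, 0.004)
continuing one RK4 step at a time; state shown every 25 steps (Δt=0.5):
t=0.500: state=(0.846, 0.114, 0.040)
t=1.000: state=(0.757, 0.149, 0.094)
t=1.500: state=(0.658, 0.180, 0.162)
t=2.000: state=(0.560, 0.200, 0.240)
t=2.500: state=(0.471, 0.205, 0.324)
t=3.000: state=(0.397, 0.197, 0.407)
t=3.500: state=(0.338, 0.178, 0.484)
t=4.000: state=(0.294, 0.154, 0.552)
t=4.500: state=(0.260, 0.129, 0.610)
t=5.000: state=(0.236, 0.106, 0.658)
t=5.500: state=(0.218, 0.085, 0.698)
t=6.000: state=(0.204, 0.067, 0.729)
t=6.500: state=(0.194, 0.053, 0.753)
t=7.000: state=(0.186, 0.041, 0.772)
t=7.500: state=(0.181, 0.032, 0.787)
t=8.000: state=(0.176, 0.025, 0.799)
t=8.200: state=(0.175, 0.022, 0.803)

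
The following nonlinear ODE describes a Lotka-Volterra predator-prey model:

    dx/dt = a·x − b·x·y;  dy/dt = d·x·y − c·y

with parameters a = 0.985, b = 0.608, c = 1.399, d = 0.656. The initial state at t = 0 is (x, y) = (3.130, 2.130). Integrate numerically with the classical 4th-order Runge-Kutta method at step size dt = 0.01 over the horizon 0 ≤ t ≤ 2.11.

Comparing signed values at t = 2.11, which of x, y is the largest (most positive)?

largest component: y

t=0.000: state=(3.130, 2.130)
step 1 (dt=0.01): k1=(-0.970, 1.394), k2=(-0.982, 1.391), k3=(-0.982, 1.391), k4=(-0.994, 1.389); state += dt/6·(k1+2k2+2k3+k4)
t=0.010: state=(3.120, 2.144)
t=0.020: state=(3.110, 2.158)
t=0.030: state=(3.100, 2.172)
continuing one RK4 step at a time; state shown every 10 steps (Δt=0.1):
t=0.100: state=(3.022, 2.266)
t=0.200: state=(2.894, 2.393)
t=0.300: state=(2.752, 2.504)
t=0.400: state=(2.600, 2.594)
t=0.500: state=(2.445, 2.662)
t=0.600: state=(2.292, 2.703)
t=0.700: state=(2.145, 2.718)
t=0.800: state=(2.007, 2.708)
t=0.900: state=(1.880, 2.675)
t=1.000: state=(1.766, 2.621)
t=1.100: state=(1.665, 2.550)
t=1.200: state=(1.578, 2.465)
t=1.300: state=(1.503, 2.371)
t=1.400: state=(1.440, 2.270)
t=1.500: state=(1.389, 2.166)
t=1.600: state=(1.348, 2.060)
t=1.700: state=(1.316, 1.954)
t=1.800: state=(1.294, 1.851)
t=1.900: state=(1.280, 1.751)
t=2.000: state=(1.273, 1.655)
t=2.100: state=(1.274, 1.564)
t=2.110: state=(1.275, 1.556)
compare at T: x=1.275, y=1.556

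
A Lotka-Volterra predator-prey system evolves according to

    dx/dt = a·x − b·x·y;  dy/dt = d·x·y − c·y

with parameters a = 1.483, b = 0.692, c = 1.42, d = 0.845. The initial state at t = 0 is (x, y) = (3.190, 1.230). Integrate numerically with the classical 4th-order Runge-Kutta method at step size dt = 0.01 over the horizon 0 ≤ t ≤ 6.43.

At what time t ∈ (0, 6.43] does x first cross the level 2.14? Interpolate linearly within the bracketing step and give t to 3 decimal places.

t=0.000: state=(3.190, 1.230)
step 1 (dt=0.01): k1=(2.016, 1.569), k2=(2.005, 1.589), k3=(2.004, 1.590), k4=(1.993, 1.610); state += dt/6·(k1+2k2+2k3+k4)
t=0.010: state=(3.210, 1.246)
t=0.020: state=(3.230, 1.262)
t=0.030: state=(3.249, 1.279)
continuing one RK4 step at a time; state shown every 25 steps (Δt=0.25):
t=0.250: state=(3.581, 1.772)
t=0.500: state=(3.553, 2.665)
t=0.750: state=(2.954, 3.749)
t=0.980: state=(2.149, 4.443)
next step: t=0.990: state=(2.115, 4.460) — x has crossed 2.14
linear interpolation between t=0.980 (2.14929) and t=0.990 (2.11523) → t≈0.983

t = 0.983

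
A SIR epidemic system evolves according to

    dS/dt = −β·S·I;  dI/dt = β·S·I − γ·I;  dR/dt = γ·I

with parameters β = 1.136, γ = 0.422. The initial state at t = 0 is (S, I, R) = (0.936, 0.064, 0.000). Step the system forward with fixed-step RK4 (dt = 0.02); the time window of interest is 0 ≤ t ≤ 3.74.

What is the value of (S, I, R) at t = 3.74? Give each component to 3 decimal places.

t=0.000: state=(0.936, 0.064, 0.000)
step 1 (dt=0.02): k1=(-0.068, 0.041, 0.027), k2=(-0.068, 0.041, 0.027), k3=(-0.068, 0.041, 0.027), k4=(-0.069, 0.041, 0.027); state += dt/6·(k1+2k2+2k3+k4)
t=0.020: state=(0.935, 0.065, 0.001)
t=0.040: state=(0.933, 0.066, 0.001)
t=0.060: state=(0.932, 0.067, 0.002)
continuing one RK4 step at a time; state shown every 10 steps (Δt=0.2):
t=0.200: state=(0.922, 0.073, 0.006)
t=0.400: state=(0.906, 0.082, 0.012)
t=0.600: state=(0.888, 0.093, 0.020)
t=0.800: state=(0.868, 0.104, 0.028)
t=1.000: state=(0.847, 0.116, 0.037)
t=1.200: state=(0.824, 0.129, 0.048)
t=1.400: state=(0.799, 0.142, 0.059)
t=1.600: state=(0.772, 0.156, 0.072)
t=1.800: state=(0.744, 0.171, 0.085)
t=2.000: state=(0.714, 0.185, 0.100)
t=2.200: state=(0.684, 0.200, 0.117)
t=2.400: state=(0.652, 0.214, 0.134)
t=2.600: state=(0.620, 0.227, 0.153)
t=2.800: state=(0.588, 0.239, 0.172)
t=3.000: state=(0.557, 0.250, 0.193)
t=3.200: state=(0.525, 0.260, 0.215)
t=3.400: state=(0.495, 0.268, 0.237)
t=3.600: state=(0.465, 0.275, 0.260)
t=3.740: state=(0.445, 0.279, 0.276)

(S, I, R) = (0.445, 0.279, 0.276)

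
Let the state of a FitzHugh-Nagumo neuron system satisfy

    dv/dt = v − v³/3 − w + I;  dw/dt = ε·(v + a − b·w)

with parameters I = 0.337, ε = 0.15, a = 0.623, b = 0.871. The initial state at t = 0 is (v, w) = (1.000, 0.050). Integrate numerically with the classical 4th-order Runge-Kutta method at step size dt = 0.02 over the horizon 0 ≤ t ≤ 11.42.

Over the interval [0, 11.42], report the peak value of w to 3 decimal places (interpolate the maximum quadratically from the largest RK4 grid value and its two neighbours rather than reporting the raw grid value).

t=0.000: state=(1.000, 0.050)
step 1 (dt=0.02): k1=(0.954, 0.237), k2=(0.951, 0.238), k3=(0.951, 0.238), k4=(0.949, 0.239); state += dt/6·(k1+2k2+2k3+k4)
t=0.020: state=(1.019, 0.055)
t=0.040: state=(1.038, 0.060)
t=0.060: state=(1.057, 0.064)
continuing one RK4 step at a time; state shown every 25 steps (Δt=0.5):
t=0.500: state=(1.411, 0.181)
t=1.000: state=(1.617, 0.326)
t=1.500: state=(1.663, 0.470)
t=2.000: state=(1.636, 0.606)
t=2.500: state=(1.580, 0.729)
t=3.000: state=(1.512, 0.841)
t=3.500: state=(1.437, 0.940)
t=4.000: state=(1.357, 1.027)
t=4.500: state=(1.271, 1.103)
t=5.000: state=(1.177, 1.167)
t=5.500: state=(1.073, 1.220)
t=6.000: state=(0.953, 1.262)
t=6.500: state=(0.808, 1.291)
t=7.000: state=(0.624, 1.307)
t=7.500: state=(0.367, 1.306)
t=8.000: state=(-0.022, 1.282)
t=8.500: state=(-0.624, 1.224)
t=9.000: state=(-1.354, 1.120)
t=9.500: state=(-1.803, 0.977)
t=10.000: state=(-1.918, 0.824)
t=10.500: state=(-1.908, 0.678)
t=11.000: state=(-1.866, 0.543)
t=11.420: state=(-1.825, 0.439)
largest grid value and its neighbours: w(7.200)=1.30911, w(7.220)=1.30913, w(7.240)=1.30913
parabola through these three points peaks at t≈7.230 with w≈1.30914

max w = 1.309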